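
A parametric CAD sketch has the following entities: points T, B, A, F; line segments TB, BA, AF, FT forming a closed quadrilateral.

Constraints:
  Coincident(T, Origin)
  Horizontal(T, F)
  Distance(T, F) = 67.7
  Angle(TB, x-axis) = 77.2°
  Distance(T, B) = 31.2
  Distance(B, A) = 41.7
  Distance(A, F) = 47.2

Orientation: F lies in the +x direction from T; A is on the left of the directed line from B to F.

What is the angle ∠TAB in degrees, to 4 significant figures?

25.48°

Checks: TB at 77.20° ✓; |BA| = 41.70 ✓; |AF| = 47.20 ✓.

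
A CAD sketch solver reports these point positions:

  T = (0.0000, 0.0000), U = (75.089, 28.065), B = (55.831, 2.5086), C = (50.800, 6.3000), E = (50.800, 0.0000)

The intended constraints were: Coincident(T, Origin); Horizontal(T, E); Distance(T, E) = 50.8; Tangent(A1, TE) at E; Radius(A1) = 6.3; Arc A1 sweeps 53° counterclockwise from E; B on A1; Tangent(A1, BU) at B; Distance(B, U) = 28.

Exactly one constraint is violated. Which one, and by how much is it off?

Distance(B, U) = 28 — off by 4.00.

T = (0.00, 0.00) ✓; T.y = 0.00, E.y = 0.00 ✓; |TE| = 50.80 ✓; ∠(CE, ET) = 90.00° ✓; |CE| = 6.300 ✓; bearing(C→B) − bearing(C→E) = 53.00° ✓; |CB| = 6.300 ✓; ∠(CB, BU) = 90.00° ✓; |BU| = 32.00 ✗.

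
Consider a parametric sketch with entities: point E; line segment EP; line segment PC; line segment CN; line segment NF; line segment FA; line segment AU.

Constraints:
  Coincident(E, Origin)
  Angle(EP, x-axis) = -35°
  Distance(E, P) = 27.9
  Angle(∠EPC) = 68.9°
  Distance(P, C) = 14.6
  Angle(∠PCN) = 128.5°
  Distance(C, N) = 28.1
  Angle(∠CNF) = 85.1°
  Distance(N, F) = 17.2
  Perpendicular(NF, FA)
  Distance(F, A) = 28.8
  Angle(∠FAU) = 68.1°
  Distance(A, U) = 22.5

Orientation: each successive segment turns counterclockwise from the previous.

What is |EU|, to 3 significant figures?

26.9

NF ⟂ FA, so FA runs at -47.5°; with |FA| = 28.8, A = (16.0, -12.4). ∠FAU = 68.1° gives AU at 64.4° from the x-axis; with |AU| = 22.5, U = (25.7, 7.87). Then |EU| = |U − E| = 26.9.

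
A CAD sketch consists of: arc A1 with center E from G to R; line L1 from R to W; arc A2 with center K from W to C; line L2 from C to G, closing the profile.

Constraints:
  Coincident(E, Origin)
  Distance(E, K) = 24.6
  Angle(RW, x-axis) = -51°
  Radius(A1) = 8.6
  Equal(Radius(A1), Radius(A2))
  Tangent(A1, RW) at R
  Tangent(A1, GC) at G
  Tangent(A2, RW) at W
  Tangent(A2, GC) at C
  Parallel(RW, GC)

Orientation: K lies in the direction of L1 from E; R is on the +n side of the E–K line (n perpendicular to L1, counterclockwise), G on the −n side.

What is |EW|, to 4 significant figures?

26.06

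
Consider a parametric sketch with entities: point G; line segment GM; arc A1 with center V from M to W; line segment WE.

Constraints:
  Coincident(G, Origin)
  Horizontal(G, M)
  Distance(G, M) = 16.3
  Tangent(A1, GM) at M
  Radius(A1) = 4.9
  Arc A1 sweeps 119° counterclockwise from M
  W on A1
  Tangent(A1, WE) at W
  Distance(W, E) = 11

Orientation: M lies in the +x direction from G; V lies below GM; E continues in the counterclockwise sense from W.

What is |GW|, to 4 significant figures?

14.05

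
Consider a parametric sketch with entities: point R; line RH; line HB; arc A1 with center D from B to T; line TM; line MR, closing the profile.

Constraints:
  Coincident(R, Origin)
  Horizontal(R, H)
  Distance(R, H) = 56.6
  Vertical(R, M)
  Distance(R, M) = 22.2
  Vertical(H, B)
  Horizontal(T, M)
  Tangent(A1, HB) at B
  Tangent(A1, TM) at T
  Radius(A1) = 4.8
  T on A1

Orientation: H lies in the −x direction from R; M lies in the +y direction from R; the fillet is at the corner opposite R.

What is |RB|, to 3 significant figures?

59.2

The virtual corner opposite R is at (-56.6, 22.2). The tangent condition forces DB to be normal to HB and tangency of A1 to TM means the radius DT is perpendicular to TM, with radius 4.8, so the center D sits 4.8 in from both sides at D = (-51.8, 17.4). That places the tangent points at B = (-56.6, 17.4) on HB and T = (-51.8, 22.2) on TM. Then |RB| = |B − R| = 59.2.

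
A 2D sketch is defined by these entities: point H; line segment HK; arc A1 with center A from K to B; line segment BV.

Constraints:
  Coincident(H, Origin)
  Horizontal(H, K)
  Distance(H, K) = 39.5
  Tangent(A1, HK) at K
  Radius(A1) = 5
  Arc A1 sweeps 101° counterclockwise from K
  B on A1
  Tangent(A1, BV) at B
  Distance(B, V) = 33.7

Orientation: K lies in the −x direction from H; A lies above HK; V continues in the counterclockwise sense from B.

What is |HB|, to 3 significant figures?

35.1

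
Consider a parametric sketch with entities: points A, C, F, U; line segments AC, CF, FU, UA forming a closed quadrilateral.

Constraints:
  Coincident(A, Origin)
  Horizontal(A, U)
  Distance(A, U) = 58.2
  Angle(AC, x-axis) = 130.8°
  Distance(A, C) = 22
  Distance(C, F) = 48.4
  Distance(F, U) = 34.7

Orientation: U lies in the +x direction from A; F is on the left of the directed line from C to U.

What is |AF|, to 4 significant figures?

41.31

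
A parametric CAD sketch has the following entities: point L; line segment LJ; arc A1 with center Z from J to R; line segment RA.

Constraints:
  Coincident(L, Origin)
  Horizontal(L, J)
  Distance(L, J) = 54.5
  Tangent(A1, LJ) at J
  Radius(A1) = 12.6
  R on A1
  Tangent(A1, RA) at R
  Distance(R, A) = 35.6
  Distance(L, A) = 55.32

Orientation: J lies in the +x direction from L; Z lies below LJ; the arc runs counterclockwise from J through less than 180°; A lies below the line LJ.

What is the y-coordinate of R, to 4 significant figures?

-9.499

L is at the origin; LJ is horizontal with |LJ| = 54.5 and J on the +x side, so J = (54.50, 0.000). Tangency of A1 to LJ means the radius ZJ is perpendicular to LJ, so Z = J + (0, -12.6) = (54.50, -12.60). Since ZR ⟂ RA (tangency), |ZA| = √(12.6² + 35.6²) = 37.76 regardless of where R sits on A1. So A lies on both circle(L, 55.32) and circle(Z, 37.76); the below-LJ intersection is A = (33.53, -44.00). R is the foot of the tangent from A: R = (42.29, -9.499).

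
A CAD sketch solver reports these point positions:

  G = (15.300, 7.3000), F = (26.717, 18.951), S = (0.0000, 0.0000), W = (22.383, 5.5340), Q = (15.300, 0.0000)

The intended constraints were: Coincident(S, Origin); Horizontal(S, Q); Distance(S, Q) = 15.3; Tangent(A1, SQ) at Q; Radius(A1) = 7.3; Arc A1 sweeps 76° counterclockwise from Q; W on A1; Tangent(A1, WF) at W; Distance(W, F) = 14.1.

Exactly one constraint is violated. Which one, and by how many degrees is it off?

Tangent(A1, WF) at W — off by 3.90°.

S = (0.00, 0.00) ✓; S.y = 0.00, Q.y = 0.00 ✓; |SQ| = 15.30 ✓; ∠(GQ, QS) = 90.00° ✓; |GQ| = 7.300 ✓; bearing(G→W) − bearing(G→Q) = 76.00° ✓; |GW| = 7.300 ✓; ∠(GW, WF) = 93.90° ✗; |WF| = 14.10 ✓.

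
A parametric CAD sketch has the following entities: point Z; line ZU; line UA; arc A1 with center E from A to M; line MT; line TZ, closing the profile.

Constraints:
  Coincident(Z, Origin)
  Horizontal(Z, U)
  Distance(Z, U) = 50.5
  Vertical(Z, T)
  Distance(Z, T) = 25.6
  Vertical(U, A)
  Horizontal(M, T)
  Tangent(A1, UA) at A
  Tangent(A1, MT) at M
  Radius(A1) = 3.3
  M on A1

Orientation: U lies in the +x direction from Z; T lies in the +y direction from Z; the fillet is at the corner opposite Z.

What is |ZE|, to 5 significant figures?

52.203

Z is at the origin; ZU is horizontal with |ZU| = 50.5 and U on the +x side, so U = (50.500, 0.0000). ZT is vertical with |ZT| = 25.6 and T on the +y side, so T = (0.0000, 25.600). The virtual corner opposite Z is at (50.500, 25.600). Tangency of A1 to UA means the radius EA is perpendicular to UA and the tangent condition forces EM to be normal to MT, with radius 3.3, so the center E sits 3.3 in from both sides at E = (47.200, 22.300). Then |ZE| = |E − Z| = 52.203.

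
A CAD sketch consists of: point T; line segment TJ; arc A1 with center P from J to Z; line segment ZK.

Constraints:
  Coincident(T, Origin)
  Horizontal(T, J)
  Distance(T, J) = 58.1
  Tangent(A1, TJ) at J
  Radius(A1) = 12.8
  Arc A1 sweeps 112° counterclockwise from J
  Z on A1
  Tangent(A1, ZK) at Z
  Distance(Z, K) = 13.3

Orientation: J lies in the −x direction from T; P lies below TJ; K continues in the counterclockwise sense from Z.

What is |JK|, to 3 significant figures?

30.7

T is at the origin; T and J share the same y with |TJ| = 58.1 and J on the −x side, so J = (-58.1, 0.00). The tangent condition forces PJ to be normal to TJ, so P = J + (0, -12.8) = (-58.1, -12.8). On A1, J sits at bearing 90° from P; a 112° counterclockwise sweep puts Z at bearing 202°, so Z = P + 12.8·(cos 202°, sin 202°) = (-70.0, -17.6). The tangent condition forces PZ to be normal to ZK, so ZK runs along (−sin 202°, cos 202°); with |ZK| = 13.3, K = (-65.0, -29.9). Then |JK| = |K − J| = 30.7.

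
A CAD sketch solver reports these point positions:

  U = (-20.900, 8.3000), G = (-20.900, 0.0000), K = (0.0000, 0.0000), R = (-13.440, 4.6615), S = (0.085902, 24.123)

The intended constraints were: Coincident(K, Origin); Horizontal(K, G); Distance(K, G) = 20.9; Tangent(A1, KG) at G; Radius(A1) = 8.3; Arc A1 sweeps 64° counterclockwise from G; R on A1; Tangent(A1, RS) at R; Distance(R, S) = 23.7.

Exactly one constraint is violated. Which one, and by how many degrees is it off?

Tangent(A1, RS) at R — off by 8.80°.

K = (0.00, 0.00) ✓; K.y = 0.00, G.y = 0.00 ✓; |KG| = 20.90 ✓; ∠(UG, GK) = 90.00° ✓; |UG| = 8.300 ✓; bearing(U→R) − bearing(U→G) = 64.00° ✓; |UR| = 8.300 ✓; ∠(UR, RS) = 98.80° ✗; |RS| = 23.70 ✓.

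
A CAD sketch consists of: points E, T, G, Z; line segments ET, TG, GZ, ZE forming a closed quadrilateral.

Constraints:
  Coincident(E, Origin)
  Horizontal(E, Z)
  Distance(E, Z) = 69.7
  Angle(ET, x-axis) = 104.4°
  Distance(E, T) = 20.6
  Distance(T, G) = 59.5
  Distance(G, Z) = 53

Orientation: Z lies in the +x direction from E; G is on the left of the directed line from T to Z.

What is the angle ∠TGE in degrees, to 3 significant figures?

17.3°

E is at the origin; E and Z share the same y with |EZ| = 69.7 and Z in +x, so Z = (69.7, 0). ET runs at 104.4° with |ET| = 20.6, so T = (-5.12, 20.0). G is determined by |TG| = 59.5 and |GZ| = 53.0 together: it lies at the intersection of circle(T, 59.5) and circle(Z, 53.0). With |TZ| = 77.4, the foot of the radical line on TZ is 43.4 from T and the perpendicular offset is √(59.5² − 43.4²) = 40.7. Taking the left-of-TZ solution: G = (47.3, 48.0).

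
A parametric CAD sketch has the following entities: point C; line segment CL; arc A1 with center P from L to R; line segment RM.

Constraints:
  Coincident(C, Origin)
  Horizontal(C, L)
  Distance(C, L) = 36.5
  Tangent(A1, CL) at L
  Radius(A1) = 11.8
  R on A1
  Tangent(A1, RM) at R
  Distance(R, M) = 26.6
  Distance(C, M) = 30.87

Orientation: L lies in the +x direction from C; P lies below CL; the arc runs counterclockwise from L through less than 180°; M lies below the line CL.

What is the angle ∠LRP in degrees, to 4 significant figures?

60.85°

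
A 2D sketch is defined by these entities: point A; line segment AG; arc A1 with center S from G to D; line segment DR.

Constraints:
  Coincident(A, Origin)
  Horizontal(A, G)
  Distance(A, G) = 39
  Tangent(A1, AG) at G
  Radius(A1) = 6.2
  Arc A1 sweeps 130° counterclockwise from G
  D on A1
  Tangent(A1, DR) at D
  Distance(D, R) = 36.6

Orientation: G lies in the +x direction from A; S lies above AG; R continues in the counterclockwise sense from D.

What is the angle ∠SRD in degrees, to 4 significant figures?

9.615°

A is at the origin; AG is horizontal with |AG| = 39.0 and G on the +x side, so G = (39.00, 0.000). The tangent condition forces SG to be normal to AG, so S = G + (0, 6.2) = (39.00, 6.200). On A1, G sits at bearing -90° from S; a 130° counterclockwise sweep puts D at bearing 40°, so D = S + 6.2·(cos 40°, sin 40°) = (43.75, 10.19). Tangency of A1 to DR means the radius SD is perpendicular to DR, so DR runs along (−sin 40°, cos 40°); with |DR| = 36.6, R = (20.22, 38.22). Then cos ∠SRD = RS·RD / (|RS||RD|), giving 9.615°.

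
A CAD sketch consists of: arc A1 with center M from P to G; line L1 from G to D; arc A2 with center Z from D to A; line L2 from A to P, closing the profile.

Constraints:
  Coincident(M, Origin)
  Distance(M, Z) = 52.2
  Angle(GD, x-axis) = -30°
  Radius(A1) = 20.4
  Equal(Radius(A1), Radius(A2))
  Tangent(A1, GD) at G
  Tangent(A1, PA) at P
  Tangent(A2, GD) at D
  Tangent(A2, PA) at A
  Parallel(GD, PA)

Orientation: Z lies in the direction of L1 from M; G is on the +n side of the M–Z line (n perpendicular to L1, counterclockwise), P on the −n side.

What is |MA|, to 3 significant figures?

56.0

Tangency of A1 to both parallel lines with radius 20.4 puts G and P at M ± 20.4·n: G = (10.2, 17.7), P = (-10.2, -17.7). Equal radii place D and A the same way about Z: D = Z + 20.4·n = (55.4, -8.43), A = Z − 20.4·n = (35.0, -43.8). Then |MA| = |A − M| = 56.0.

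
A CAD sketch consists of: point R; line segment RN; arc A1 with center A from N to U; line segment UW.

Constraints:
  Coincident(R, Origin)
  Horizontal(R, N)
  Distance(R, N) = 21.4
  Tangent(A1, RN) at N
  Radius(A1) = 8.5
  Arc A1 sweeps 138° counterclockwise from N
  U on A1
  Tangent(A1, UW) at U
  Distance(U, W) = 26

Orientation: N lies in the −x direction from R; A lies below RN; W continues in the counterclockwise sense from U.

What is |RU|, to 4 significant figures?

30.88

A1 meets RN tangentially, so AN is at right angles to RN, so A = N + (0, -8.5) = (-21.40, -8.500). On A1, N sits at bearing 90° from A; a 138° counterclockwise sweep puts U at bearing 228°, so U = A + 8.5·(cos 228°, sin 228°) = (-27.09, -14.82). Then |RU| = |U − R| = 30.88.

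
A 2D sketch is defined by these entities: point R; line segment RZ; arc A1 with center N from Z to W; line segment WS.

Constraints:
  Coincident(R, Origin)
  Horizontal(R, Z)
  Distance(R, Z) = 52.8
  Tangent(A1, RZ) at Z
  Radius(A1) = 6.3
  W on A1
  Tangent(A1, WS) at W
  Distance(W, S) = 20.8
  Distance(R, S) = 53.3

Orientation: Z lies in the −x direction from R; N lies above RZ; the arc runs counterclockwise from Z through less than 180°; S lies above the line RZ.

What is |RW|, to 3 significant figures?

46.9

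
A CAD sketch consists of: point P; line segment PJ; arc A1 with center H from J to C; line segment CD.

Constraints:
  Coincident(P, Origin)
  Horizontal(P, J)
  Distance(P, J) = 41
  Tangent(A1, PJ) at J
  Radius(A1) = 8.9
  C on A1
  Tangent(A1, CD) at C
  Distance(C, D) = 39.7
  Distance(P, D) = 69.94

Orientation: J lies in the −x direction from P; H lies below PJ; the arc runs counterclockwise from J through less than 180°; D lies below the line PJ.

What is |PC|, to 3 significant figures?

50.7

Checks: P = (0.00, 0.00) ✓; |PJ| = 41.00 ✓; |HC| = 8.900 ✓; ∠(HC, CD) = 90.00° ✓; |CD| = 39.70 ✓; |PD| = 69.94 ✓.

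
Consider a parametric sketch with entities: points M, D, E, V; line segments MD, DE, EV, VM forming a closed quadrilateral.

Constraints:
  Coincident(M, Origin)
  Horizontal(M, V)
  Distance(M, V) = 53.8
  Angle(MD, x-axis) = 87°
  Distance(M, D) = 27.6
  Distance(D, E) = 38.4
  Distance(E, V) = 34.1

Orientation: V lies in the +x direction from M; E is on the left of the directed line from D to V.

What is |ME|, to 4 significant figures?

50.38

M is at the origin; MV is horizontal with |MV| = 53.8 and V in +x, so V = (53.8, 0). MD runs at 87.0° with |MD| = 27.6, so D = (1.444, 27.56). E is determined by |DE| = 38.4 and |EV| = 34.1 together: it lies at the intersection of circle(D, 38.4) and circle(V, 34.1). With |DV| = 59.17, the foot of the radical line on DV is 32.22 from D and the perpendicular offset is √(38.4² − 32.22²) = 20.89. Taking the left-of-DV solution: E = (39.69, 31.04).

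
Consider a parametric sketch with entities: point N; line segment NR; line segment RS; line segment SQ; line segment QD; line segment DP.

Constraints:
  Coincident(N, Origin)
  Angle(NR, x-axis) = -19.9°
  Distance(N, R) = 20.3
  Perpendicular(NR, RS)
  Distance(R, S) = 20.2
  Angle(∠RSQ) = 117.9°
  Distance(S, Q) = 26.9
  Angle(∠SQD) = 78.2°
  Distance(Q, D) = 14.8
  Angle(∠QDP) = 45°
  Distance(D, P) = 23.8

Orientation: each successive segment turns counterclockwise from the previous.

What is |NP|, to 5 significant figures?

32.863

N is at the origin; NR runs at -19.9° with length 20.3, so R = (19.088, -6.9097). The perpendicularity gives RS at right angles to NR, so RS runs at 70.100°; with |RS| = 20.2, S = (25.964, 12.084). ∠RSQ = 117.9° gives SQ at 132.20° from the x-axis; with |SQ| = 26.9, Q = (7.8942, 32.012). ∠SQD = 78.2° gives QD at -126.00° from the x-axis; with |QD| = 14.8, D = (-0.80499, 20.038). ∠QDP = 45.0° gives DP at 9.0000° from the x-axis; with |DP| = 23.8, P = (22.702, 23.761). Then |NP| = |P − N| = 32.863.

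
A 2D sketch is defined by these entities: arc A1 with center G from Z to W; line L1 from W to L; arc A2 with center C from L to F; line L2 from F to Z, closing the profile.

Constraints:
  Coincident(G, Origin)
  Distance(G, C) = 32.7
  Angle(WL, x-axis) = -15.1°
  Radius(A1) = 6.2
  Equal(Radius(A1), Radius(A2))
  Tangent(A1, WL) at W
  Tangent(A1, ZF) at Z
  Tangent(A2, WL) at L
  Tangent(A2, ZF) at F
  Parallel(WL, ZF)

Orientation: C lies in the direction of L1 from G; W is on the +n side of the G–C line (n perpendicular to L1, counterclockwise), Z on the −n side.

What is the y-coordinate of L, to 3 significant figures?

-2.53

The slot axis is L1's direction at -15.1°, so u = (cos -15.1°, sin -15.1°) = (0.965, -0.261) and n = (−sin -15.1°, cos -15.1°) = (0.261, 0.965). G is at the origin and C lies 32.7 along u from G, so C = 32.7·u = (31.6, -8.52). Tangency of A1 to both parallel lines with radius 6.2 puts W and Z at G ± 6.2·n: W = (1.62, 5.99), Z = (-1.62, -5.99). Equal radii place L and F the same way about C: L = C + 6.2·n = (33.2, -2.53), F = C − 6.2·n = (30.0, -14.5). So L.y = -2.53.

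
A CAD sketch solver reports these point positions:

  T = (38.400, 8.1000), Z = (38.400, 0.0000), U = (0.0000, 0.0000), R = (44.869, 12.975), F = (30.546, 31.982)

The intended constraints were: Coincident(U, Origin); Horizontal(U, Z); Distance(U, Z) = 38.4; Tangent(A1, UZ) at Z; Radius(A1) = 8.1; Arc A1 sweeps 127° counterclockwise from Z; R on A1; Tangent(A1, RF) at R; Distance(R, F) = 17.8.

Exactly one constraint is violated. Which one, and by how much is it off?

Distance(R, F) = 17.8 — off by 6.00.

U = (0.00, 0.00) ✓; U.y = 0.00, Z.y = 0.00 ✓; |UZ| = 38.40 ✓; ∠(TZ, ZU) = 90.00° ✓; |TZ| = 8.100 ✓; bearing(T→R) − bearing(T→Z) = 127.0° ✓; |TR| = 8.100 ✓; ∠(TR, RF) = 90.00° ✓; |RF| = 23.80 ✗.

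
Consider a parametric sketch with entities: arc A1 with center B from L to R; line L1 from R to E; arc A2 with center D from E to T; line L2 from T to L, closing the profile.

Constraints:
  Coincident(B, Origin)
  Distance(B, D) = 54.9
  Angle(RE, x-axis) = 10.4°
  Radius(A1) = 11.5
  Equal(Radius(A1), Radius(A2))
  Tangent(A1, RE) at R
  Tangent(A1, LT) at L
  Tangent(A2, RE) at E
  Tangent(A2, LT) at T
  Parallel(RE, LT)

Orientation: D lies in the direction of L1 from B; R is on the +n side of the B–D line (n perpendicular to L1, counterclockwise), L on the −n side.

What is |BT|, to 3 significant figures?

56.1

The slot axis is L1's direction at 10.4°, so u = (cos 10.4°, sin 10.4°) = (0.984, 0.181) and n = (−sin 10.4°, cos 10.4°) = (-0.181, 0.984). B is at the origin and D lies 54.9 along u from B, so D = 54.9·u = (54.0, 9.91). Tangency of A1 to both parallel lines with radius 11.5 puts R and L at B ± 11.5·n: R = (-2.08, 11.3), L = (2.08, -11.3). Equal radii place E and T the same way about D: E = D + 11.5·n = (51.9, 21.2), T = D − 11.5·n = (56.1, -1.40). Then |BT| = |T − B| = 56.1.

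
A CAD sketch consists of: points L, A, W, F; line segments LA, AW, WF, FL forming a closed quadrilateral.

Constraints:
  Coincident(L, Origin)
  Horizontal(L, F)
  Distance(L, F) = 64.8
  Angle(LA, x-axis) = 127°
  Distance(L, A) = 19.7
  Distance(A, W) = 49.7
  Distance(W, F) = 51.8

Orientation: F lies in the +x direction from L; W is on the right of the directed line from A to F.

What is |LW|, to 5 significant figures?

30.004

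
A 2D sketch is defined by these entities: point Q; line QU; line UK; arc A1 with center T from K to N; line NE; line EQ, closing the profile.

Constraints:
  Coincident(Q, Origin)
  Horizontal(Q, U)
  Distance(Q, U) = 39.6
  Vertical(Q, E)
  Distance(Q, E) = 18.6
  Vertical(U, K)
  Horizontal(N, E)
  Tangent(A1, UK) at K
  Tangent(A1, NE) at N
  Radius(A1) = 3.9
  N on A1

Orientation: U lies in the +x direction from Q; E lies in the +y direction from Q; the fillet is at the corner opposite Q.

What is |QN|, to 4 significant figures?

40.25

Q is at the origin; Q and U share the same y with |QU| = 39.6 and U on the +x side, so U = (39.60, 0.000). QE is vertical with |QE| = 18.6 and E on the +y side, so E = (0.000, 18.60). The virtual corner opposite Q is at (39.60, 18.60). The tangent condition forces TK to be normal to UK and since A1 is tangent to NE there, TN ⟂ NE, with radius 3.9, so the center T sits 3.9 in from both sides at T = (35.70, 14.70). That places the tangent points at K = (39.60, 14.70) on UK and N = (35.70, 18.60) on NE. Then |QN| = |N − Q| = 40.25.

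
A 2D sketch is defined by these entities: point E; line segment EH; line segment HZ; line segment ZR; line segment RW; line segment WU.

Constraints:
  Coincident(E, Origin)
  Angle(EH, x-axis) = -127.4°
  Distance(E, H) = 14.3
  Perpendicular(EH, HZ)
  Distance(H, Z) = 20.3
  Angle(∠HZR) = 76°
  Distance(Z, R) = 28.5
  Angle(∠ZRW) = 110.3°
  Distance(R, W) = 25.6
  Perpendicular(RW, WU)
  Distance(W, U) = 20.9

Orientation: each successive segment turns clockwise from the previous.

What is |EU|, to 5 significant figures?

15.057

E is at the origin; EH runs at -127.4° with length 14.3, so H = (-8.6855, -11.360). The perpendicularity gives HZ at right angles to EH, so HZ runs at 142.60°; with |HZ| = 20.3, Z = (-24.812, 0.96960). ∠HZR = 76.0° gives ZR at 38.600° from the x-axis; with |ZR| = 28.5, R = (-2.5388, 18.750). ∠ZRW = 110.3° gives RW at -31.100° from the x-axis; with |RW| = 25.6, W = (19.382, 5.5269). The perpendicularity gives WU at right angles to RW, so WU runs at -121.10°; with |WU| = 20.9, U = (8.5861, -12.369). Then |EU| = |U − E| = 15.057.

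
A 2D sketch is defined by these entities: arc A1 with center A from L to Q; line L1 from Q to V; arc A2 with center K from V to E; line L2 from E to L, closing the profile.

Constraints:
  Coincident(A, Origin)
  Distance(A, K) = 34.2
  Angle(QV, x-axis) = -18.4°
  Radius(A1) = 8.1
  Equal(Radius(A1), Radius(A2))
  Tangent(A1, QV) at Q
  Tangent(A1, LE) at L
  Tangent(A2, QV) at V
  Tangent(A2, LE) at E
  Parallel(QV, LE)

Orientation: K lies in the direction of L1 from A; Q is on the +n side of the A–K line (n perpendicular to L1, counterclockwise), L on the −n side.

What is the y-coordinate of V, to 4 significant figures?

-3.109

Tangency of A1 to both parallel lines with radius 8.1 puts Q and L at A ± 8.1·n: Q = (2.557, 7.686), L = (-2.557, -7.686). Equal radii place V and E the same way about K: V = K + 8.1·n = (35.01, -3.109), E = K − 8.1·n = (29.89, -18.48). So V.y = -3.109.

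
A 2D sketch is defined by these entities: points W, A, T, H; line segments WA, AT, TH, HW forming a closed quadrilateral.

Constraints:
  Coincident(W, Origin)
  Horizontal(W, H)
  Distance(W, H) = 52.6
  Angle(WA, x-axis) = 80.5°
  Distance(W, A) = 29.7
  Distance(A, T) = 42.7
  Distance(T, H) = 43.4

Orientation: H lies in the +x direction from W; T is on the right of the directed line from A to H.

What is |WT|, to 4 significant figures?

17.10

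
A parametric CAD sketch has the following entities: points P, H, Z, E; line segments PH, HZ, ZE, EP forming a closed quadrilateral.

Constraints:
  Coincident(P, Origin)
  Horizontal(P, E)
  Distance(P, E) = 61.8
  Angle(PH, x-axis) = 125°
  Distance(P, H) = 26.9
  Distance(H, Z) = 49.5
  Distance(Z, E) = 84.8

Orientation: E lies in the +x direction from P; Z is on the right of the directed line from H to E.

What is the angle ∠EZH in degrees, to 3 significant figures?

67.7°

P is at the origin; PE is horizontal with |PE| = 61.8 and E in +x, so E = (61.8, 0). PH runs at 125.0° with |PH| = 26.9, so H = (-15.4, 22.0). Z is determined by |HZ| = 49.5 and |ZE| = 84.8 together: it lies at the intersection of circle(H, 49.5) and circle(E, 84.8). With |HE| = 80.3, the foot of the radical line on HE is 10.6 from H and the perpendicular offset is √(49.5² − 10.6²) = 48.3. Taking the right-of-HE solution: Z = (-18.5, -27.4).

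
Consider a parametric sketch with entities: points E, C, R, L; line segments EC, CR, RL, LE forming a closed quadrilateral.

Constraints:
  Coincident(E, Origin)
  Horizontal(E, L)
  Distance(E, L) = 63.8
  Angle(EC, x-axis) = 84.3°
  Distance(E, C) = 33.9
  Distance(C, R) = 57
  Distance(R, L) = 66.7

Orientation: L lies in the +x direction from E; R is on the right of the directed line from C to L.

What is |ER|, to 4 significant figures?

23.26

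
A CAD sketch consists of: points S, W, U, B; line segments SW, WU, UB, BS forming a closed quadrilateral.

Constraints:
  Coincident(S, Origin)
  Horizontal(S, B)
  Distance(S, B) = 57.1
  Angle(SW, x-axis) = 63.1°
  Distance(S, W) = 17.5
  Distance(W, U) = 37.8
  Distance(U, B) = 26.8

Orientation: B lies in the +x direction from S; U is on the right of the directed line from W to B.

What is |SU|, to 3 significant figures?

35.6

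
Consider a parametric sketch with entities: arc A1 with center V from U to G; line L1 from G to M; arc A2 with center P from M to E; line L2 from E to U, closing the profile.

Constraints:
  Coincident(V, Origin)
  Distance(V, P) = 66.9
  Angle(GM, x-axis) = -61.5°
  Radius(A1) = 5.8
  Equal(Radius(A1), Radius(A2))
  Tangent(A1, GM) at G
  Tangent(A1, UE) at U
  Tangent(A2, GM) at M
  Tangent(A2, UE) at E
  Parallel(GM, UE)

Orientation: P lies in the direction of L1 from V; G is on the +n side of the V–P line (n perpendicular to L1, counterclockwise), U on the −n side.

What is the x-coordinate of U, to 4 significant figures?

-5.097

V is at the origin and P lies 66.9 along u from V, so P = 66.9·u = (31.92, -58.79). Tangency of A1 to both parallel lines with radius 5.8 puts G and U at V ± 5.8·n: G = (5.097, 2.768), U = (-5.097, -2.768). So U.x = -5.097.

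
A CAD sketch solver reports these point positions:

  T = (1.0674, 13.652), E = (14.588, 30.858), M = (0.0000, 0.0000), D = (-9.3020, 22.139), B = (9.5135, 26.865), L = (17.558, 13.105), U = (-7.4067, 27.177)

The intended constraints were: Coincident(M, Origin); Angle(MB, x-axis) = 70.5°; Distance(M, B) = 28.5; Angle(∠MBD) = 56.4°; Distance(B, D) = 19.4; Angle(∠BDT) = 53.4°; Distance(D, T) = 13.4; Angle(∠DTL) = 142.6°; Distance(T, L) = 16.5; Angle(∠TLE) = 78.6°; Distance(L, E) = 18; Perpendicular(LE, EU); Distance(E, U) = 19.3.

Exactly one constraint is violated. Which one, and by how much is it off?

Distance(E, U) = 19.3 — off by 3.00.

M = (0.00, 0.00) ✓; MB at 70.50° ✓; |MB| = 28.50 ✓; ∠MBD = 56.40° ✓; |BD| = 19.40 ✓; ∠BDT = 53.40° ✓; |DT| = 13.40 ✓; ∠DTL = 142.6° ✓; |TL| = 16.50 ✓; ∠TLE = 78.60° ✓; |LE| = 18.00 ✓; ∠(LE, EU) = 90.00° ✓; |EU| = 22.30 ✗.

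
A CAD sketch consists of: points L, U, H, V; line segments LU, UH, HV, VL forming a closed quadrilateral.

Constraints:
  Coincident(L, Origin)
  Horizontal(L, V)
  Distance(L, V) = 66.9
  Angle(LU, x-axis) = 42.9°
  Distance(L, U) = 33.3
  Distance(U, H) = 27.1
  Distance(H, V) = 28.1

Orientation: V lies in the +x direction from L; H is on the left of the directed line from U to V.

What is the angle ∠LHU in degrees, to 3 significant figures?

22.8°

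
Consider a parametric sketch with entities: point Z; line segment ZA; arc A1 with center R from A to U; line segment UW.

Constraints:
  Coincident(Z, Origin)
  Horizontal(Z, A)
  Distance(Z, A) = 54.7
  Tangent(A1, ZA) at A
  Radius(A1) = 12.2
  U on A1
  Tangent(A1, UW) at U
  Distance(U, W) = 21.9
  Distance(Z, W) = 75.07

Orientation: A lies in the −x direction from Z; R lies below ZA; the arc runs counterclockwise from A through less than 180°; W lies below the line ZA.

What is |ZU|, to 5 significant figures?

68.006

Z is at the origin; ZA is horizontal with |ZA| = 54.7 and A on the −x side, so A = (-54.700, 0.0000). A1 meets ZA tangentially, so RA is at right angles to ZA, so R = A + (0, -12.2) = (-54.700, -12.200). Since RU ⟂ UW (tangency), |RW| = √(12.2² + 21.9²) = 25.069 regardless of where U sits on A1. So W lies on both circle(Z, 75.07) and circle(R, 25.069); the below-ZA intersection is W = (-66.870, -34.117). U is the foot of the tangent from W: U = (-66.900, -12.217).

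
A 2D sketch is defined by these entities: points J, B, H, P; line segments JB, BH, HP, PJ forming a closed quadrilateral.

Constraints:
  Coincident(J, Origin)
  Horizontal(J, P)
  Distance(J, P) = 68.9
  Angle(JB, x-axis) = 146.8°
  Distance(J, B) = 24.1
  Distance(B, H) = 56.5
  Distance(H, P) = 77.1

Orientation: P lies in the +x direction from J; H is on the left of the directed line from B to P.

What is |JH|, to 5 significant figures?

58.668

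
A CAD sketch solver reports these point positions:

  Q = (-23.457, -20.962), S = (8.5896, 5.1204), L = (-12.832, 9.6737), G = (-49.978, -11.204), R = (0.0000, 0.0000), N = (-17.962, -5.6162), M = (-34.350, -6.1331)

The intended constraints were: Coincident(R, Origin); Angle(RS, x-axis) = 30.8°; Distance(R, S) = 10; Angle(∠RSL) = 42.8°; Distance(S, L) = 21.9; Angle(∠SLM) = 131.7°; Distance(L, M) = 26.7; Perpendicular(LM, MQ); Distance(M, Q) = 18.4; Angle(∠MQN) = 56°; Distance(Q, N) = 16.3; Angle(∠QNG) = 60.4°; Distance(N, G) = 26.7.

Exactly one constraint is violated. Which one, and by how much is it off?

Distance(N, G) = 26.7 — off by 5.80.

R = (0.00, 0.00) ✓; RS at 30.80° ✓; |RS| = 10.00 ✓; ∠RSL = 42.80° ✓; |SL| = 21.90 ✓; ∠SLM = 131.7° ✓; |LM| = 26.70 ✓; ∠(LM, MQ) = 90.00° ✓; |MQ| = 18.40 ✓; ∠MQN = 56.00° ✓; |QN| = 16.30 ✓; ∠QNG = 60.40° ✓; |NG| = 32.50 ✗.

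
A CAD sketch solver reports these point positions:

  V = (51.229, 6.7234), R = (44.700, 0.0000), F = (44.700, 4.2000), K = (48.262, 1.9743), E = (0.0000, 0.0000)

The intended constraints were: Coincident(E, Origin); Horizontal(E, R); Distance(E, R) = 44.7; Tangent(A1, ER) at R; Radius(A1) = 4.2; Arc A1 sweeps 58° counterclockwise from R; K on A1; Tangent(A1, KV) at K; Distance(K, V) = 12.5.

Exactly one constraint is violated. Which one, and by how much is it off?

Distance(K, V) = 12.5 — off by 6.90.

E = (0.00, 0.00) ✓; E.y = 0.00, R.y = 0.00 ✓; |ER| = 44.70 ✓; ∠(FR, RE) = 90.00° ✓; |FR| = 4.200 ✓; bearing(F→K) − bearing(F→R) = 58.00° ✓; |FK| = 4.200 ✓; ∠(FK, KV) = 90.00° ✓; |KV| = 5.600 ✗.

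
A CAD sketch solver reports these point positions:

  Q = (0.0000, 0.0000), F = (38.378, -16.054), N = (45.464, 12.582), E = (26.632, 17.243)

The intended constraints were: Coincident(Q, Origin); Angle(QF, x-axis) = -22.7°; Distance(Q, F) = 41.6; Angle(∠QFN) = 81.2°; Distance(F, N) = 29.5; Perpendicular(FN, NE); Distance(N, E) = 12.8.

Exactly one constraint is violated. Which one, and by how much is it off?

Distance(N, E) = 12.8 — off by 6.60.

Q = (0.00, 0.00) ✓; QF at -22.70° ✓; |QF| = 41.60 ✓; ∠QFN = 81.20° ✓; |FN| = 29.50 ✓; ∠(FN, NE) = 90.00° ✓; |NE| = 19.40 ✗.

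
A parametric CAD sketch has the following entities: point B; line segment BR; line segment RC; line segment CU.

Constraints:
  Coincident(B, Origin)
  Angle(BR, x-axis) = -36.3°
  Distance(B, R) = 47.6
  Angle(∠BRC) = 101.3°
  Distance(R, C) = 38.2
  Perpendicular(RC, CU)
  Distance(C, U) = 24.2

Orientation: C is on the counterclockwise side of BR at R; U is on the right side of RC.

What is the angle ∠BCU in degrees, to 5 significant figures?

134.48°

∠BRC = 101.3°, so RC runs at -36.3° + (180° − 101.3°) = 42.400° from the x-axis; with |RC| = 38.2, C = R + 38.2·(cos 42.400°, sin 42.400°) = (66.571, -2.4215). The perpendicularity gives CU at right angles to RC; with |CU| = 24.2 on the right of RC, U = C + 24.2·(0.67430, -0.73846) = (82.889, -20.292). Then cos ∠BCU = CB·CU / (|CB||CU|), giving 134.48°.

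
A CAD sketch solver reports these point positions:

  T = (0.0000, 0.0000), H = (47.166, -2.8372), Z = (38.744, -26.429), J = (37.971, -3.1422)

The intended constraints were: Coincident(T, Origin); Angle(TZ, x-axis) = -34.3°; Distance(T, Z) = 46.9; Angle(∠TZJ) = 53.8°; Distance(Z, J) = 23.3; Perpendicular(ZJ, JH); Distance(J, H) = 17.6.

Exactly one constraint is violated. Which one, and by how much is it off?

Distance(J, H) = 17.6 — off by 8.40.

T = (0.00, 0.00) ✓; TZ at -34.30° ✓; |TZ| = 46.90 ✓; ∠TZJ = 53.80° ✓; |ZJ| = 23.30 ✓; ∠(ZJ, JH) = 90.00° ✓; |JH| = 9.200 ✗.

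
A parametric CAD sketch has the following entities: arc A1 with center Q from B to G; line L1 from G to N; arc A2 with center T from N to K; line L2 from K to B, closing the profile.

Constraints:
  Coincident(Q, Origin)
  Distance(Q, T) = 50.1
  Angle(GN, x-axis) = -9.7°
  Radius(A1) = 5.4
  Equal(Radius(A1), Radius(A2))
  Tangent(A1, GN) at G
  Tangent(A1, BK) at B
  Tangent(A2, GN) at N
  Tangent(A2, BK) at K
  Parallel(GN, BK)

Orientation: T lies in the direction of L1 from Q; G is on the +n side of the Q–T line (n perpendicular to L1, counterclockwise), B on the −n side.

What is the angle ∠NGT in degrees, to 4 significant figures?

6.152°

The slot axis is L1's direction at -9.7°, so u = (cos -9.7°, sin -9.7°) = (0.9857, -0.1685) and n = (−sin -9.7°, cos -9.7°) = (0.1685, 0.9857). Q is at the origin and T lies 50.1 along u from Q, so T = 50.1·u = (49.38, -8.441). Tangency of A1 to both parallel lines with radius 5.4 puts G and B at Q ± 5.4·n: G = (0.9098, 5.323), B = (-0.9098, -5.323). Equal radii place N and K the same way about T: N = T + 5.4·n = (50.29, -3.119), K = T − 5.4·n = (48.47, -13.76). Then cos ∠NGT = GN·GT / (|GN||GT|), giving 6.152°.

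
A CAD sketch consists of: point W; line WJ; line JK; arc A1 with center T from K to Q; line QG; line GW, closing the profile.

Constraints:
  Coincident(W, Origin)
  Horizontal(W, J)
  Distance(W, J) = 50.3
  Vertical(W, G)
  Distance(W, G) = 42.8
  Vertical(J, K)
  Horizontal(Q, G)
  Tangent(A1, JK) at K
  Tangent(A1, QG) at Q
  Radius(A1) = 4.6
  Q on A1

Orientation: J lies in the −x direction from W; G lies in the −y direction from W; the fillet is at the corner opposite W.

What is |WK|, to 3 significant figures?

63.2

W is at the origin; W and J share the same y with |WJ| = 50.3 and J on the −x side, so J = (-50.3, 0.00). W and G share the same x with |WG| = 42.8 and G on the −y side, so G = (0.00, -42.8). The virtual corner opposite W is at (-50.3, -42.8). A1 meets JK tangentially, so TK is at right angles to JK and the tangent condition forces TQ to be normal to QG, with radius 4.6, so the center T sits 4.6 in from both sides at T = (-45.7, -38.2). That places the tangent points at K = (-50.3, -38.2) on JK and Q = (-45.7, -42.8) on QG. Then |WK| = |K − W| = 63.2.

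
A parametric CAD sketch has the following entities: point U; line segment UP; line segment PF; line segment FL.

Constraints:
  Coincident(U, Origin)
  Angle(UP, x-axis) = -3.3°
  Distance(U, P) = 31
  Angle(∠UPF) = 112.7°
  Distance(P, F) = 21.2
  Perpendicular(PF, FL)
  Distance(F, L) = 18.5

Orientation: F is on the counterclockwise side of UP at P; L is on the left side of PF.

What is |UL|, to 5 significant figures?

34.667

∠UPF = 112.7°, so PF runs at -3.3° + (180° − 112.7°) = 64.000° from the x-axis; with |PF| = 21.2, F = P + 21.2·(cos 64.000°, sin 64.000°) = (40.242, 17.270). PF ⟂ FL; with |FL| = 18.5 on the left of PF, L = F + 18.5·(-0.89879, 0.43837) = (23.614, 25.380). Then |UL| = |L − U| = 34.667.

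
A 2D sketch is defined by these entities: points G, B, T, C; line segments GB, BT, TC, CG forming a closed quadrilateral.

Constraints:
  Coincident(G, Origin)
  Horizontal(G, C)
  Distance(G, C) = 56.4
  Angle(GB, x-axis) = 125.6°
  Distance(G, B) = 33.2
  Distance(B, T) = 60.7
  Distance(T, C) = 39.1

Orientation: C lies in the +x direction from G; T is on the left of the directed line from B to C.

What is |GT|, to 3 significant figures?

54.2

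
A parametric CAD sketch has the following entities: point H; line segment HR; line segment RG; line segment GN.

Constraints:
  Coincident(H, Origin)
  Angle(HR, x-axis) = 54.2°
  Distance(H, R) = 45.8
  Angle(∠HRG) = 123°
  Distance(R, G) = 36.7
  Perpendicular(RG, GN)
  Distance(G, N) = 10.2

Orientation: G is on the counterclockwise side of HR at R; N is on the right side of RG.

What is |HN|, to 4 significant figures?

78.51

H is at the origin; HR runs at 54.2° with length 45.8, so R = 45.8·(cos 54.2°, sin 54.2°) = (26.79, 37.15). ∠HRG = 123.0°, so RG runs at 54.2° + (180° − 123.0°) = 111.2° from the x-axis; with |RG| = 36.7, G = R + 36.7·(cos 111.2°, sin 111.2°) = (13.52, 71.36). RG ⟂ GN; with |GN| = 10.2 on the right of RG, N = G + 10.2·(0.9323, 0.3616) = (23.03, 75.05). Then |HN| = |N − H| = 78.51.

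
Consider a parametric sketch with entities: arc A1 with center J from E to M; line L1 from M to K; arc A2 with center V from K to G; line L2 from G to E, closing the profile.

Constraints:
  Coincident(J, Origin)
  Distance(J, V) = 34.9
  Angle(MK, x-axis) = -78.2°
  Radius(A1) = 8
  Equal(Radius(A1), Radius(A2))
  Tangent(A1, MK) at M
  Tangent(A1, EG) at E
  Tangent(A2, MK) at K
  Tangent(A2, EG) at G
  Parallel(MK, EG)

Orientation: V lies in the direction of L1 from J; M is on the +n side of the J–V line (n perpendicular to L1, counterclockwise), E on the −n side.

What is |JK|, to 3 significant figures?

35.8

The slot axis is L1's direction at -78.2°, so u = (cos -78.2°, sin -78.2°) = (0.204, -0.979) and n = (−sin -78.2°, cos -78.2°) = (0.979, 0.204). J is at the origin and V lies 34.9 along u from J, so V = 34.9·u = (7.14, -34.2). Tangency of A1 to both parallel lines with radius 8.0 puts M and E at J ± 8.0·n: M = (7.83, 1.64), E = (-7.83, -1.64). Equal radii place K and G the same way about V: K = V + 8.0·n = (15.0, -32.5), G = V − 8.0·n = (-0.694, -35.8). Then |JK| = |K − J| = 35.8.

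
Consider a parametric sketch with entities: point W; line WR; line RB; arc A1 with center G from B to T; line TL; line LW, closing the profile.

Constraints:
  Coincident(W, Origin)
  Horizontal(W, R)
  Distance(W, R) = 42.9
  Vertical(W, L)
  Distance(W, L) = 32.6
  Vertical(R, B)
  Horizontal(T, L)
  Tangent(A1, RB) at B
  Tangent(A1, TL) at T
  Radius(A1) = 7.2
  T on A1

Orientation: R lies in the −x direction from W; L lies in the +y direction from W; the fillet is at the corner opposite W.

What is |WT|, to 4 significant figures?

48.35

W is at the origin; WR is horizontal with |WR| = 42.9 and R on the −x side, so R = (-42.90, 0.000). W and L share the same x with |WL| = 32.6 and L on the +y side, so L = (0.000, 32.60). The virtual corner opposite W is at (-42.90, 32.60). Tangency of A1 to RB means the radius GB is perpendicular to RB and the tangent condition forces GT to be normal to TL, with radius 7.2, so the center G sits 7.2 in from both sides at G = (-35.70, 25.40). That places the tangent points at B = (-42.90, 25.40) on RB and T = (-35.70, 32.60) on TL. Then |WT| = |T − W| = 48.35.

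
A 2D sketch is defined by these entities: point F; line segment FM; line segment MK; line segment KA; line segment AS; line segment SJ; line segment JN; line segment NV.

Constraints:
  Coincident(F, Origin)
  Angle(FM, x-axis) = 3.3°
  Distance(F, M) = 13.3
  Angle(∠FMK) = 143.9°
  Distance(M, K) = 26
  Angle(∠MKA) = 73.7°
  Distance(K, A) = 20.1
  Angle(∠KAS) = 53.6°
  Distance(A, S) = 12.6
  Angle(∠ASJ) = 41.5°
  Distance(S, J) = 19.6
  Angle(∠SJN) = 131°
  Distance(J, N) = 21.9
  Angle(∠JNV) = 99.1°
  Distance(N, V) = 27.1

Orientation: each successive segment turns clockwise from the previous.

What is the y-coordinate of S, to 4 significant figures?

-13.92

F is at the origin; FM runs at 3.3° with length 13.3, so M = (13.28, 0.7656). ∠FMK = 143.9° gives MK at -32.80° from the x-axis; with |MK| = 26.0, K = (35.13, -13.32). ∠MKA = 73.7° gives KA at -139.1° from the x-axis; with |KA| = 20.1, A = (19.94, -26.48). ∠KAS = 53.6° gives AS at 94.50° from the x-axis; with |AS| = 12.6, S = (18.95, -13.92). So S.y = -13.92.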